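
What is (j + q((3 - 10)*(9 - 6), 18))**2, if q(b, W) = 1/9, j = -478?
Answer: 18498601/81 ≈ 2.2838e+5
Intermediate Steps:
q(b, W) = 1/9
(j + q((3 - 10)*(9 - 6), 18))**2 = (-478 + 1/9)**2 = (-4301/9)**2 = 18498601/81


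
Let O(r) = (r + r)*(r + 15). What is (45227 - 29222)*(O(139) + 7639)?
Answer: 807468255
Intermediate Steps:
O(r) = 2*r*(15 + r) (O(r) = (2*r)*(15 + r) = 2*r*(15 + r))
(45227 - 29222)*(O(139) + 7639) = (45227 - 29222)*(2*139*(15 + 139) + 7639) = 16005*(2*139*154 + 7639) = 16005*(42812 + 7639) = 16005*50451 = 807468255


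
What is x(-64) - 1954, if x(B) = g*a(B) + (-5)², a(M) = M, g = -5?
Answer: -1609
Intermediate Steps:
x(B) = 25 - 5*B (x(B) = -5*B + (-5)² = -5*B + 25 = 25 - 5*B)
x(-64) - 1954 = (25 - 5*(-64)) - 1954 = (25 + 320) - 1954 = 345 - 1954 = -1609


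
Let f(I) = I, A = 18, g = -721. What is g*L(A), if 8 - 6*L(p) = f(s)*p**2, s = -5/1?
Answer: -586894/3 ≈ -1.9563e+5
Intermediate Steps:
s = -5 (s = -5*1 = -5)
L(p) = 4/3 + 5*p**2/6 (L(p) = 4/3 - (-5)*p**2/6 = 4/3 + 5*p**2/6)
g*L(A) = -721*(4/3 + (5/6)*18**2) = -721*(4/3 + (5/6)*324) = -721*(4/3 + 270) = -721*814/3 = -586894/3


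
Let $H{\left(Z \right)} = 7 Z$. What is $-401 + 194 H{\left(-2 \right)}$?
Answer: $-3117$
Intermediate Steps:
$-401 + 194 H{\left(-2 \right)} = -401 + 194 \cdot 7 \left(-2\right) = -401 + 194 \left(-14\right) = -401 - 2716 = -3117$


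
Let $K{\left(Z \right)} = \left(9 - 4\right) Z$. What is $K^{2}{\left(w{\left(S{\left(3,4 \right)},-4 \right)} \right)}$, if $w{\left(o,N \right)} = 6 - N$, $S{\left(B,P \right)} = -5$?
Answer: $2500$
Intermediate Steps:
$K{\left(Z \right)} = 5 Z$ ($K{\left(Z \right)} = \left(9 - 4\right) Z = 5 Z$)
$K^{2}{\left(w{\left(S{\left(3,4 \right)},-4 \right)} \right)} = \left(5 \left(6 - -4\right)\right)^{2} = \left(5 \left(6 + 4\right)\right)^{2} = \left(5 \cdot 10\right)^{2} = 50^{2} = 2500$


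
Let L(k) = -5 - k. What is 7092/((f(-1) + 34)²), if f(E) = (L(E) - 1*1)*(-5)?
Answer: 7092/3481 ≈ 2.0373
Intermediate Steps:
f(E) = 30 + 5*E (f(E) = ((-5 - E) - 1*1)*(-5) = ((-5 - E) - 1)*(-5) = (-6 - E)*(-5) = 30 + 5*E)
7092/((f(-1) + 34)²) = 7092/(((30 + 5*(-1)) + 34)²) = 7092/(((30 - 5) + 34)²) = 7092/((25 + 34)²) = 7092/(59²) = 7092/3481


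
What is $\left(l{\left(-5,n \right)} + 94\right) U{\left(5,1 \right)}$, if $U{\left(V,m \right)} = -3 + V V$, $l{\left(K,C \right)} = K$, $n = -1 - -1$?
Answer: $1958$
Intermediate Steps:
$n = 0$ ($n = -1 + 1 = 0$)
$U{\left(V,m \right)} = -3 + V^{2}$
$\left(l{\left(-5,n \right)} + 94\right) U{\left(5,1 \right)} = \left(-5 + 94\right) \left(-3 + 5^{2}\right) = 89 \left(-3 + 25\right) = 89 \cdot 22 = 1958$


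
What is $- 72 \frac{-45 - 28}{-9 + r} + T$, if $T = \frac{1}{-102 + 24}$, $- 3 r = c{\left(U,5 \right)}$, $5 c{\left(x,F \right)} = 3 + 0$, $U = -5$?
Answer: $- \frac{1024943}{1794} \approx -571.32$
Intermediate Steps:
$c{\left(x,F \right)} = \frac{3}{5}$ ($c{\left(x,F \right)} = \frac{3 + 0}{5} = \frac{1}{5} \cdot 3 = \frac{3}{5}$)
$r = - \frac{1}{5}$ ($r = \left(- \frac{1}{3}\right) \frac{3}{5} = - \frac{1}{5} \approx -0.2$)
$T = - \frac{1}{78}$ ($T = \frac{1}{-78} = - \frac{1}{78} \approx -0.012821$)
$- 72 \frac{-45 - 28}{-9 + r} + T = - 72 \frac{-45 - 28}{-9 - \frac{1}{5}} - \frac{1}{78} = - 72 \left(- \frac{73}{- \frac{46}{5}}\right) - \frac{1}{78} = - 72 \left(\left(-73\right) \left(- \frac{5}{46}\right)\right) - \frac{1}{78} = \left(-72\right) \frac{365}{46} - \frac{1}{78} = - \frac{13140}{23} - \frac{1}{78} = - \frac{1024943}{1794}$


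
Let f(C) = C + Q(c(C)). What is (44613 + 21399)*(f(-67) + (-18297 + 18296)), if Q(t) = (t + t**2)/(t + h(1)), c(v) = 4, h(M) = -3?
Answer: -3168576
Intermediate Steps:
Q(t) = (t + t**2)/(-3 + t) (Q(t) = (t + t**2)/(t - 3) = (t + t**2)/(-3 + t))
f(C) = 20 + C (f(C) = C + 4*(1 + 4)/(-3 + 4) = C + 4*5/1 = C + 4*1*5 = C + 20 = 20 + C)
(44613 + 21399)*(f(-67) + (-18297 + 18296)) = (44613 + 21399)*((20 - 67) + (-18297 + 18296)) = 66012*(-47 - 1) = 66012*(-48) = -3168576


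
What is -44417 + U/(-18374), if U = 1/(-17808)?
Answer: -14533428596063/327204192 ≈ -44417.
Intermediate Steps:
U = -1/17808 ≈ -5.6155e-5
-44417 + U/(-18374) = -44417 - 1/17808/(-18374) = -44417 - 1/17808*(-1/18374) = -44417 + 1/327204192 = -14533428596063/327204192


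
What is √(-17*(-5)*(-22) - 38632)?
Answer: I*√40502 ≈ 201.25*I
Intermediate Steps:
√(-17*(-5)*(-22) - 38632) = √(85*(-22) - 38632) = √(-1870 - 38632) = √(-40502) = I*√40502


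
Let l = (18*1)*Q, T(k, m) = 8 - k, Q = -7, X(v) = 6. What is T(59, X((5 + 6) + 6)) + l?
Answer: -177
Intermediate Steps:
l = -126 (l = (18*1)*(-7) = 18*(-7) = -126)
T(59, X((5 + 6) + 6)) + l = (8 - 1*59) - 126 = (8 - 59) - 126 = -51 - 126 = -177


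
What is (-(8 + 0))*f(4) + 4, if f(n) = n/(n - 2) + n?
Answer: -44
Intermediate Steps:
f(n) = n + n/(-2 + n) (f(n) = n/(-2 + n) + n = n + n/(-2 + n))
(-(8 + 0))*f(4) + 4 = (-(8 + 0))*(4*(-1 + 4)/(-2 + 4)) + 4 = (-1*8)*(4*3/2) + 4 = -32*3/2 + 4 = -8*6 + 4 = -48 + 4 = -44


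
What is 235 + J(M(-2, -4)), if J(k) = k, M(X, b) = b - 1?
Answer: 230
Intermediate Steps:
M(X, b) = -1 + b
235 + J(M(-2, -4)) = 235 + (-1 - 4) = 235 - 5 = 230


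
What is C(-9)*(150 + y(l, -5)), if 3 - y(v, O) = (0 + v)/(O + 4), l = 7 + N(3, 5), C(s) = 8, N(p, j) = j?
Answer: 1320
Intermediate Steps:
l = 12 (l = 7 + 5 = 12)
y(v, O) = 3 - v/(4 + O) (y(v, O) = 3 - (0 + v)/(O + 4) = 3 - v/(4 + O))
C(-9)*(150 + y(l, -5)) = 8*(150 + (12 - 1*12 + 3*(-5))/(4 - 5)) = 8*(150 + (12 - 12 - 15)/(-1)) = 8*(150 - 1*(-15)) = 8*(150 + 15) = 8*165 = 1320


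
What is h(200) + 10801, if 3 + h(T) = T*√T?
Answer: 10798 + 2000*√2 ≈ 13626.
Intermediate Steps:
h(T) = -3 + T^(3/2) (h(T) = -3 + T*√T = -3 + T^(3/2))
h(200) + 10801 = (-3 + 200^(3/2)) + 10801 = (-3 + 2000*√2) + 10801 = 10798 + 2000*√2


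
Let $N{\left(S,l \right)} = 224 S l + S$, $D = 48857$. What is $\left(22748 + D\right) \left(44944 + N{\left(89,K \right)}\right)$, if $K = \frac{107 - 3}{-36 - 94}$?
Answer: $2082574141$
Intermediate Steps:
$K = - \frac{4}{5}$ ($K = \frac{104}{-130} = 104 \left(- \frac{1}{130}\right) = - \frac{4}{5} \approx -0.8$)
$N{\left(S,l \right)} = S + 224 S l$ ($N{\left(S,l \right)} = 224 S l + S = S + 224 S l$)
$\left(22748 + D\right) \left(44944 + N{\left(89,K \right)}\right) = \left(22748 + 48857\right) \left(44944 + 89 \left(1 + 224 \left(- \frac{4}{5}\right)\right)\right) = 71605 \left(44944 + 89 \left(1 - \frac{896}{5}\right)\right) = 71605 \left(44944 + 89 \left(- \frac{891}{5}\right)\right) = 71605 \left(44944 - \frac{79299}{5}\right) = 71605 \cdot \frac{145421}{5} = 2082574141$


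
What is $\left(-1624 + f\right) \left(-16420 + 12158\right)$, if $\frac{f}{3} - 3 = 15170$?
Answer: $-187080490$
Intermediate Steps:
$f = 45519$ ($f = 9 + 3 \cdot 15170 = 9 + 45510 = 45519$)
$\left(-1624 + f\right) \left(-16420 + 12158\right) = \left(-1624 + 45519\right) \left(-16420 + 12158\right) = 43895 \left(-4262\right) = -187080490$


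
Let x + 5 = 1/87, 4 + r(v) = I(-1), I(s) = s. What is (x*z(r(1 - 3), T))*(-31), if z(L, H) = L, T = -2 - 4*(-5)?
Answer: -67270/87 ≈ -773.22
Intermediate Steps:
T = 18 (T = -2 + 20 = 18)
r(v) = -5 (r(v) = -4 - 1 = -5)
x = -434/87 (x = -5 + 1/87 = -434/87 ≈ -4.9885)
(x*z(r(1 - 3), T))*(-31) = -434/87*(-5)*(-31) = (2170/87)*(-31) = -67270/87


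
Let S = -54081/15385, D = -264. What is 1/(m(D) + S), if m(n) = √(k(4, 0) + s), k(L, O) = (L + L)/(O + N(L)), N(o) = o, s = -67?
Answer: -832036185/18310139186 - 236698225*I*√65/18310139186 ≈ -0.045441 - 0.10422*I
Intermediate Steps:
k(L, O) = 2*L/(L + O) (k(L, O) = (L + L)/(O + L) = (2*L)/(L + O) = 2*L/(L + O))
m(n) = I*√65 (m(n) = √(2*4/(4 + 0) - 67) = √(2*4/4 - 67) = √(2*4*(¼) - 67) = √(2 - 67) = √(-65) = I*√65)
S = -54081/15385 (S = -54081*1/15385 = -54081/15385 ≈ -3.5152)
1/(m(D) + S) = 1/(I*√65 - 54081/15385) = 1/(-54081/15385 + I*√65)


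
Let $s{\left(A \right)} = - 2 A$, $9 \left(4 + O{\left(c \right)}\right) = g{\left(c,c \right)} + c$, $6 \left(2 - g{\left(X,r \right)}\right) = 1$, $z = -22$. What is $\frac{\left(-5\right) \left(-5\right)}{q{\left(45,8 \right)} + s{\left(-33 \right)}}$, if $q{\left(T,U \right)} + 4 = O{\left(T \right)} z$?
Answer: $\frac{675}{959} \approx 0.70386$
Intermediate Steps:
$g{\left(X,r \right)} = \frac{11}{6}$ ($g{\left(X,r \right)} = 2 - \frac{1}{6} = \frac{11}{6}$)
$O{\left(c \right)} = - \frac{205}{54} + \frac{c}{9}$ ($O{\left(c \right)} = -4 + \frac{\frac{11}{6} + c}{9} = -4 + \left(\frac{11}{54} + \frac{c}{9}\right) = - \frac{205}{54} + \frac{c}{9}$)
$q{\left(T,U \right)} = \frac{2147}{27} - \frac{22 T}{9}$ ($q{\left(T,U \right)} = -4 + \left(- \frac{205}{54} + \frac{T}{9}\right) \left(-22\right) = -4 - \left(- \frac{2255}{27} + \frac{22 T}{9}\right) = \frac{2147}{27} - \frac{22 T}{9}$)
$\frac{\left(-5\right) \left(-5\right)}{q{\left(45,8 \right)} + s{\left(-33 \right)}} = \frac{\left(-5\right) \left(-5\right)}{\left(\frac{2147}{27} - 110\right) - -66} = \frac{25}{\left(\frac{2147}{27} - 110\right) + 66} = \frac{25}{- \frac{823}{27} + 66} = \frac{25}{\frac{959}{27}} = 25 \cdot \frac{27}{959} = \frac{675}{959}$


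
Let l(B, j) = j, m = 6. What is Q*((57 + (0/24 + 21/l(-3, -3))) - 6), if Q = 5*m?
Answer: 1320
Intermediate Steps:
Q = 30 (Q = 5*6 = 30)
Q*((57 + (0/24 + 21/l(-3, -3))) - 6) = 30*((57 + (0/24 + 21/(-3))) - 6) = 30*((57 + (0*(1/24) + 21*(-⅓))) - 6) = 30*((57 + (0 - 7)) - 6) = 30*((57 - 7) - 6) = 30*(50 - 6) = 30*44 = 1320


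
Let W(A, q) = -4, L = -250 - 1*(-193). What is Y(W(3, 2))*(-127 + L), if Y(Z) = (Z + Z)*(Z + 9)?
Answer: 7360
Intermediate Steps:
L = -57 (L = -250 + 193 = -57)
Y(Z) = 2*Z*(9 + Z) (Y(Z) = (2*Z)*(9 + Z) = 2*Z*(9 + Z))
Y(W(3, 2))*(-127 + L) = (2*(-4)*(9 - 4))*(-127 - 57) = (2*(-4)*5)*(-184) = -40*(-184) = 7360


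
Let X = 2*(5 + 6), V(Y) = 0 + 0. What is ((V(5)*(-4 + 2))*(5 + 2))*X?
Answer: 0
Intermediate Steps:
V(Y) = 0
X = 22 (X = 2*11 = 22)
((V(5)*(-4 + 2))*(5 + 2))*X = ((0*(-4 + 2))*(5 + 2))*22 = ((0*(-2))*7)*22 = (0*7)*22 = 0*22 = 0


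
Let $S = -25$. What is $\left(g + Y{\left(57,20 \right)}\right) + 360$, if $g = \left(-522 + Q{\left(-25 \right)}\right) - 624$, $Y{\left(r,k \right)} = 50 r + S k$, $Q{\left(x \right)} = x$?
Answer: $1539$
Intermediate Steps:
$Y{\left(r,k \right)} = - 25 k + 50 r$ ($Y{\left(r,k \right)} = 50 r - 25 k = - 25 k + 50 r$)
$g = -1171$ ($g = \left(-522 - 25\right) - 624 = -547 - 624 = -1171$)
$\left(g + Y{\left(57,20 \right)}\right) + 360 = \left(-1171 + \left(\left(-25\right) 20 + 50 \cdot 57\right)\right) + 360 = \left(-1171 + \left(-500 + 2850\right)\right) + 360 = \left(-1171 + 2350\right) + 360 = 1179 + 360 = 1539$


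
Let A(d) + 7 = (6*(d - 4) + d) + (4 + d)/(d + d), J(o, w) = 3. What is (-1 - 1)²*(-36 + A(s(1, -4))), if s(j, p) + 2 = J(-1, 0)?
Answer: -230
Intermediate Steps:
s(j, p) = 1 (s(j, p) = -2 + 3 = 1)
A(d) = -31 + 7*d + (4 + d)/(2*d) (A(d) = -7 + ((6*(d - 4) + d) + (4 + d)/(d + d)) = -7 + ((6*(-4 + d) + d) + (4 + d)/((2*d))) = -7 + (((-24 + 6*d) + d) + (4 + d)*(1/(2*d))) = -7 + ((-24 + 7*d) + (4 + d)/(2*d)) = -7 + (-24 + 7*d + (4 + d)/(2*d)) = -31 + 7*d + (4 + d)/(2*d))
(-1 - 1)²*(-36 + A(s(1, -4))) = (-1 - 1)²*(-36 + (-61/2 + 2/1 + 7*1)) = (-2)²*(-36 + (-61/2 + 2*1 + 7)) = 4*(-36 + (-61/2 + 2 + 7)) = 4*(-36 - 43/2) = 4*(-115/2) = -230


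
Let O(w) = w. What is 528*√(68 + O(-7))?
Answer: 528*√61 ≈ 4123.8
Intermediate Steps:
528*√(68 + O(-7)) = 528*√(68 - 7) = 528*√61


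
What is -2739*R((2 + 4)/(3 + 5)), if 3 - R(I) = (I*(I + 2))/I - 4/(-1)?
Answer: 41085/4 ≈ 10271.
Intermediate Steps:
R(I) = -3 - I (R(I) = 3 - ((I*(I + 2))/I - 4/(-1)) = 3 - ((I*(2 + I))/I - 4*(-1)) = 3 - ((2 + I) + 4) = 3 - (6 + I) = 3 + (-6 - I) = -3 - I)
-2739*R((2 + 4)/(3 + 5)) = -2739*(-3 - (2 + 4)/(3 + 5)) = -2739*(-3 - 6/8) = -2739*(-3 - 1*¾) = -2739*(-3 - ¾) = -2739*(-15/4) = 41085/4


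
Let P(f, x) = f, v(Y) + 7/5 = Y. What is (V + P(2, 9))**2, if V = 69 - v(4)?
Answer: 116964/25 ≈ 4678.6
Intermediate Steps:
v(Y) = -7/5 + Y
V = 332/5 (V = 69 - (-7/5 + 4) = 69 - 1*13/5 = 69 - 13/5 = 332/5 ≈ 66.400)
(V + P(2, 9))**2 = (332/5 + 2)**2 = (342/5)**2 = 116964/25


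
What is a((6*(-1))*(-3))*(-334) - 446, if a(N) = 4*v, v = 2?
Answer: -3118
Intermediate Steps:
a(N) = 8 (a(N) = 4*2 = 8)
a((6*(-1))*(-3))*(-334) - 446 = 8*(-334) - 446 = -2672 - 446 = -3118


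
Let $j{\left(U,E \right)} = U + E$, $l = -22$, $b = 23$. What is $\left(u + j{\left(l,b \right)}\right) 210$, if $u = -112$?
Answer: $-23310$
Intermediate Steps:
$j{\left(U,E \right)} = E + U$
$\left(u + j{\left(l,b \right)}\right) 210 = \left(-112 + \left(23 - 22\right)\right) 210 = \left(-112 + 1\right) 210 = \left(-111\right) 210 = -23310$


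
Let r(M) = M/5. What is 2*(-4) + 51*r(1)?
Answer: 11/5 ≈ 2.2000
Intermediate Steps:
r(M) = M/5 (r(M) = M*(1/5) = M/5)
2*(-4) + 51*r(1) = 2*(-4) + 51*((1/5)*1) = -8 + 51*(1/5) = -8 + 51/5 = 11/5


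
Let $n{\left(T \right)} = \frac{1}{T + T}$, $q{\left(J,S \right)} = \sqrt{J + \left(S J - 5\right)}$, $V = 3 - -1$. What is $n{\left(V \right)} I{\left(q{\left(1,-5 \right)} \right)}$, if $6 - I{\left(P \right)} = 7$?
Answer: $- \frac{1}{8} \approx -0.125$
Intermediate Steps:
$V = 4$ ($V = 3 + 1 = 4$)
$q{\left(J,S \right)} = \sqrt{-5 + J + J S}$ ($q{\left(J,S \right)} = \sqrt{J + \left(J S - 5\right)} = \sqrt{J + \left(-5 + J S\right)} = \sqrt{-5 + J + J S}$)
$I{\left(P \right)} = -1$ ($I{\left(P \right)} = 6 - 7 = -1$)
$n{\left(T \right)} = \frac{1}{2 T}$
$n{\left(V \right)} I{\left(q{\left(1,-5 \right)} \right)} = \frac{1}{2 \cdot 4} \left(-1\right) = \frac{1}{2} \cdot \frac{1}{4} \left(-1\right) = \frac{1}{8} \left(-1\right) = - \frac{1}{8}$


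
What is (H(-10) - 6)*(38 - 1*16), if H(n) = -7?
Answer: -286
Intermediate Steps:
(H(-10) - 6)*(38 - 1*16) = (-7 - 6)*(38 - 1*16) = -13*(38 - 16) = -13*22 = -286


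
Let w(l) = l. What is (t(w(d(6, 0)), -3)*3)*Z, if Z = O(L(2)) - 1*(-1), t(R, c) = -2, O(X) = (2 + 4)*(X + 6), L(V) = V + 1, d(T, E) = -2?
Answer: -330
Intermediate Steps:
L(V) = 1 + V
O(X) = 36 + 6*X (O(X) = 6*(6 + X) = 36 + 6*X)
Z = 55 (Z = (36 + 6*(1 + 2)) - 1*(-1) = (36 + 6*3) + 1 = (36 + 18) + 1 = 54 + 1 = 55)
(t(w(d(6, 0)), -3)*3)*Z = -2*3*55 = -6*55 = -330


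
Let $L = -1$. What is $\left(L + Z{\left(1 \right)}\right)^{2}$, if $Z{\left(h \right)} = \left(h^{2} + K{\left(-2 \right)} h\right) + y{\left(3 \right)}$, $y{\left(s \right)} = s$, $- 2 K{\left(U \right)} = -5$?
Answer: $\frac{121}{4} \approx 30.25$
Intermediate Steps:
$K{\left(U \right)} = \frac{5}{2}$ ($K{\left(U \right)} = \left(- \frac{1}{2}\right) \left(-5\right) = \frac{5}{2}$)
$Z{\left(h \right)} = 3 + h^{2} + \frac{5 h}{2}$ ($Z{\left(h \right)} = \left(h^{2} + \frac{5 h}{2}\right) + 3 = 3 + h^{2} + \frac{5 h}{2}$)
$\left(L + Z{\left(1 \right)}\right)^{2} = \left(-1 + \left(3 + 1^{2} + \frac{5}{2} \cdot 1\right)\right)^{2} = \left(-1 + \left(3 + 1 + \frac{5}{2}\right)\right)^{2} = \left(-1 + \frac{13}{2}\right)^{2} = \left(\frac{11}{2}\right)^{2} = \frac{121}{4}$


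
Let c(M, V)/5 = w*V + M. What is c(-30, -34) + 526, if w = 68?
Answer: -11184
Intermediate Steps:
c(M, V) = 5*M + 340*V (c(M, V) = 5*(68*V + M) = 5*(M + 68*V) = 5*M + 340*V)
c(-30, -34) + 526 = (5*(-30) + 340*(-34)) + 526 = (-150 - 11560) + 526 = -11710 + 526 = -11184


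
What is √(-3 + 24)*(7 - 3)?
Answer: 4*√21 ≈ 18.330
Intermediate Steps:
√(-3 + 24)*(7 - 3) = √21*4 = 4*√21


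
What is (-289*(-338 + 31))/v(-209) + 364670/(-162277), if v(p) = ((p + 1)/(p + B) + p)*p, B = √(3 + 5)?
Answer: -63266901103255/306630875503837 + 36908768*√2/394916426729 ≈ -0.20620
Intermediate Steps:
B = 2*√2 (B = √8 = 2*√2 ≈ 2.8284)
v(p) = p*(p + (1 + p)/(p + 2*√2)) (v(p) = ((p + 1)/(p + 2*√2) + p)*p = ((1 + p)/(p + 2*√2) + p)*p = (p + (1 + p)/(p + 2*√2))*p = p*(p + (1 + p)/(p + 2*√2)))
(-289*(-338 + 31))/v(-209) + 364670/(-162277) = (-289*(-338 + 31))/((-209*(1 - 209 + (-209)² + 2*(-209)*√2)/(-209 + 2*√2))) + 364670/(-162277) = (-289*(-307))/((-209*(1 - 209 + 43681 - 418*√2)/(-209 + 2*√2))) + 364670*(-1/162277) = 88723/((-209*(43473 - 418*√2)/(-209 + 2*√2))) - 364670/162277 = 88723*(-(-209 + 2*√2)/(209*(43473 - 418*√2))) - 364670/162277 = -88723*(-209 + 2*√2)/(209*(43473 - 418*√2)) - 364670/162277 = -364670/162277 - 88723*(-209 + 2*√2)/(209*(43473 - 418*√2))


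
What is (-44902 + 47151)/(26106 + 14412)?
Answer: 2249/40518 ≈ 0.055506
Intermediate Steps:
(-44902 + 47151)/(26106 + 14412) = 2249/40518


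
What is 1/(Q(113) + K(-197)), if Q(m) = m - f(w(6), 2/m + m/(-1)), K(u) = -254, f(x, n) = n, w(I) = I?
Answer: -113/3166 ≈ -0.035692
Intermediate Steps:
Q(m) = -2/m + 2*m (Q(m) = m - (2/m + m/(-1)) = m - (2/m + m*(-1)) = m - (2/m - m) = m - (-m + 2/m) = m + (m - 2/m) = -2/m + 2*m)
1/(Q(113) + K(-197)) = 1/((-2/113 + 2*113) - 254) = 1/((-2*1/113 + 226) - 254) = 1/((-2/113 + 226) - 254) = 1/(25536/113 - 254) = 1/(-3166/113) = -113/3166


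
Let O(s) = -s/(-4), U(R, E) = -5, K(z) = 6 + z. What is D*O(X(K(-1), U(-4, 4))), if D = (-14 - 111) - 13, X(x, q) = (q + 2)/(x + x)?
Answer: 207/20 ≈ 10.350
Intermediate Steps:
X(x, q) = (2 + q)/(2*x) (X(x, q) = (2 + q)/((2*x)) = (2 + q)*(1/(2*x)) = (2 + q)/(2*x))
D = -138 (D = -125 - 13 = -138)
O(s) = s/4 (O(s) = -s*(-¼) = s/4)
D*O(X(K(-1), U(-4, 4))) = -69*(2 - 5)/(2*(6 - 1))/2 = -69*(½)*(-3)/5/2 = -69*(½)*(⅕)*(-3)/2 = -69*(-3)/(2*10) = -138*(-3/40) = 207/20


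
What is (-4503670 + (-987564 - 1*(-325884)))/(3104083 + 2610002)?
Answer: -1033070/1142817 ≈ -0.90397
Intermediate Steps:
(-4503670 + (-987564 - 1*(-325884)))/(3104083 + 2610002) = (-4503670 + (-987564 + 325884))/5714085 = (-4503670 - 661680)*(1/5714085) = -5165350*1/5714085 = -1033070/1142817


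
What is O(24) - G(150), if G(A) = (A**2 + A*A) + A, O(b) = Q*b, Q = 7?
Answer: -44982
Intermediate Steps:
O(b) = 7*b
G(A) = A + 2*A**2 (G(A) = (A**2 + A**2) + A = 2*A**2 + A = A + 2*A**2)
O(24) - G(150) = 7*24 - 150*(1 + 2*150) = 168 - 150*(1 + 300) = 168 - 150*301 = 168 - 1*45150 = 168 - 45150 = -44982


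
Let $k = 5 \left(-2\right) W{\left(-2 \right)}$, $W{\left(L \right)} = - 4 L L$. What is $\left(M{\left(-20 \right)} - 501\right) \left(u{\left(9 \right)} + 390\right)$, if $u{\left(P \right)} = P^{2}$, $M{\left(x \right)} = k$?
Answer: $-160611$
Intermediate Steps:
$W{\left(L \right)} = - 4 L^{2}$
$k = 160$ ($k = 5 \left(-2\right) \left(- 4 \left(-2\right)^{2}\right) = - 10 \left(\left(-4\right) 4\right) = \left(-10\right) \left(-16\right) = 160$)
$M{\left(x \right)} = 160$
$\left(M{\left(-20 \right)} - 501\right) \left(u{\left(9 \right)} + 390\right) = \left(160 - 501\right) \left(9^{2} + 390\right) = - 341 \left(81 + 390\right) = \left(-341\right) 471 = -160611$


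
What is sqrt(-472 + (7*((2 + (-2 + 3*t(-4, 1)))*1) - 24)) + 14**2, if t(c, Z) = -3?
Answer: 196 + I*sqrt(559) ≈ 196.0 + 23.643*I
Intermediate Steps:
sqrt(-472 + (7*((2 + (-2 + 3*t(-4, 1)))*1) - 24)) + 14**2 = sqrt(-472 + (7*((2 + (-2 + 3*(-3)))*1) - 24)) + 14**2 = sqrt(-472 + (7*((2 + (-2 - 9))*1) - 24)) + 196 = sqrt(-472 + (7*((2 - 11)*1) - 24)) + 196 = sqrt(-472 + (7*(-9*1) - 24)) + 196 = sqrt(-472 + (7*(-9) - 24)) + 196 = sqrt(-472 + (-63 - 24)) + 196 = sqrt(-472 - 87) + 196 = sqrt(-559) + 196 = I*sqrt(559) + 196 = 196 + I*sqrt(559)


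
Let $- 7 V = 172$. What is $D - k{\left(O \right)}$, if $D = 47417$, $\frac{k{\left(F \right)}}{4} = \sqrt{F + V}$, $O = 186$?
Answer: $47417 - \frac{4 \sqrt{7910}}{7} \approx 47366.0$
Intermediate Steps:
$V = - \frac{172}{7}$ ($V = \left(- \frac{1}{7}\right) 172 = - \frac{172}{7} \approx -24.571$)
$k{\left(F \right)} = 4 \sqrt{- \frac{172}{7} + F}$ ($k{\left(F \right)} = 4 \sqrt{F - \frac{172}{7}} = 4 \sqrt{- \frac{172}{7} + F}$)
$D - k{\left(O \right)} = 47417 - \frac{4 \sqrt{-1204 + 49 \cdot 186}}{7} = 47417 - \frac{4 \sqrt{-1204 + 9114}}{7} = 47417 - \frac{4 \sqrt{7910}}{7}$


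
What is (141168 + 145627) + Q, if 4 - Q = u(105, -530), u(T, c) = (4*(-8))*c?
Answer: 269839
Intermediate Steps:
u(T, c) = -32*c
Q = -16956 (Q = 4 - (-32)*(-530) = 4 - 1*16960 = 4 - 16960 = -16956)
(141168 + 145627) + Q = (141168 + 145627) - 16956 = 286795 - 16956 = 269839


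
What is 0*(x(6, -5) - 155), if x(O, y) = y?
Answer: 0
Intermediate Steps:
0*(x(6, -5) - 155) = 0*(-5 - 155) = 0*(-160) = 0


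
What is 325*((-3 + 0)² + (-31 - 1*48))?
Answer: -22750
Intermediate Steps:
325*((-3 + 0)² + (-31 - 1*48)) = 325*((-3)² + (-31 - 48)) = 325*(9 - 79) = 325*(-70) = -22750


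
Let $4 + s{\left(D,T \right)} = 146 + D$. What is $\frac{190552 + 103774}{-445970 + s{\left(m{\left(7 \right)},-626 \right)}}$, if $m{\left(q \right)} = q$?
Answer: $- \frac{294326}{445821} \approx -0.66019$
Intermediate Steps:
$s{\left(D,T \right)} = 142 + D$ ($s{\left(D,T \right)} = -4 + \left(146 + D\right) = 142 + D$)
$\frac{190552 + 103774}{-445970 + s{\left(m{\left(7 \right)},-626 \right)}} = \frac{190552 + 103774}{-445970 + \left(142 + 7\right)} = \frac{294326}{-445970 + 149} = \frac{294326}{-445821} = 294326 \left(- \frac{1}{445821}\right) = - \frac{294326}{445821}$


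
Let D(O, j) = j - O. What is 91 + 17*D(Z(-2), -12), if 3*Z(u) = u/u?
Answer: -356/3 ≈ -118.67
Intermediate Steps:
Z(u) = ⅓ (Z(u) = (u/u)/3 = (⅓)*1 = ⅓)
91 + 17*D(Z(-2), -12) = 91 + 17*(-12 - 1*⅓) = 91 + 17*(-12 - ⅓) = 91 + 17*(-37/3) = 91 - 629/3 = -356/3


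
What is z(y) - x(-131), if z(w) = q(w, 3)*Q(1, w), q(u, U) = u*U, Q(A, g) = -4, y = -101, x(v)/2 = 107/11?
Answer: 13118/11 ≈ 1192.5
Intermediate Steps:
x(v) = 214/11 (x(v) = 2*(107/11) = 214/11)
q(u, U) = U*u
z(w) = -12*w (z(w) = (3*w)*(-4) = -12*w)
z(y) - x(-131) = -12*(-101) - 1*214/11 = 1212 - 214/11 = 13118/11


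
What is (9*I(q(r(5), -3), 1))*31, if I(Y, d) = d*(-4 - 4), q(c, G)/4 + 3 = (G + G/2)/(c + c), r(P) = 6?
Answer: -2232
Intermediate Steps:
q(c, G) = -12 + 3*G/c (q(c, G) = -12 + 4*((G + G/2)/(c + c)) = -12 + 4*((G + G*(½))/((2*c))) = -12 + 4*((G + G/2)*(1/(2*c))) = -12 + 4*((3*G/2)*(1/(2*c))) = -12 + 4*(3*G/(4*c)) = -12 + 3*G/c)
I(Y, d) = -8*d (I(Y, d) = d*(-8) = -8*d)
(9*I(q(r(5), -3), 1))*31 = (9*(-8*1))*31 = (9*(-8))*31 = -72*31 = -2232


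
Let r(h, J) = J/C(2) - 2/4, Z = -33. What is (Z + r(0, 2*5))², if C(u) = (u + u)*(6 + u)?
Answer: 281961/256 ≈ 1101.4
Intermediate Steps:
C(u) = 2*u*(6 + u) (C(u) = (2*u)*(6 + u) = 2*u*(6 + u))
r(h, J) = -½ + J/32 (r(h, J) = J/((2*2*(6 + 2))) - 2/4 = J/((2*2*8)) - 2*¼ = J/32 - ½ = -½ + J/32)
(Z + r(0, 2*5))² = (-33 + (-½ + (2*5)/32))² = (-33 + (-½ + (1/32)*10))² = (-33 + (-½ + 5/16))² = (-33 - 3/16)² = (-531/16)² = 281961/256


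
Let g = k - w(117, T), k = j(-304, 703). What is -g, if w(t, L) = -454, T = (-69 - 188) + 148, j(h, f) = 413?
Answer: -867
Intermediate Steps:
T = -109 (T = -257 + 148 = -109)
k = 413
g = 867 (g = 413 - 1*(-454) = 413 + 454 = 867)
-g = -1*867 = -867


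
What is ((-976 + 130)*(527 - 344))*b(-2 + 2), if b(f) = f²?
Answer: 0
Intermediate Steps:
((-976 + 130)*(527 - 344))*b(-2 + 2) = ((-976 + 130)*(527 - 344))*(-2 + 2)² = -846*183*0² = -154818*0 = 0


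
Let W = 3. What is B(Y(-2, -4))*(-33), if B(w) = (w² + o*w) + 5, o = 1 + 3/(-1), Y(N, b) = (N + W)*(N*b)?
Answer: -1749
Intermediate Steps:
Y(N, b) = N*b*(3 + N) (Y(N, b) = (N + 3)*(N*b) = (3 + N)*(N*b) = N*b*(3 + N))
o = -2 (o = 1 + 3*(-1) = 1 - 3 = -2)
B(w) = 5 + w² - 2*w (B(w) = (w² - 2*w) + 5 = 5 + w² - 2*w)
B(Y(-2, -4))*(-33) = (5 + (-2*(-4)*(3 - 2))² - (-4)*(-4)*(3 - 2))*(-33) = (5 + (-2*(-4)*1)² - (-4)*(-4))*(-33) = (5 + 8² - 2*8)*(-33) = (5 + 64 - 16)*(-33) = 53*(-33) = -1749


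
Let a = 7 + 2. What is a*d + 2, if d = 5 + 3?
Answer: 74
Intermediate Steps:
a = 9
d = 8
a*d + 2 = 9*8 + 2 = 72 + 2 = 74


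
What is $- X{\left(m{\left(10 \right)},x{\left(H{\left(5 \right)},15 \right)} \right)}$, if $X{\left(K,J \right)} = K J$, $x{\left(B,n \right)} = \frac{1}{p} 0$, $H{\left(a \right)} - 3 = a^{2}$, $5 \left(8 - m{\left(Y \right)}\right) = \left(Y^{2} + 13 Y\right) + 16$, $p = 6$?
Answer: $0$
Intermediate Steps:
$m{\left(Y \right)} = \frac{24}{5} - \frac{13 Y}{5} - \frac{Y^{2}}{5}$ ($m{\left(Y \right)} = 8 - \frac{\left(Y^{2} + 13 Y\right) + 16}{5} = 8 - \frac{16 + Y^{2} + 13 Y}{5} = 8 - \left(\frac{16}{5} + \frac{Y^{2}}{5} + \frac{13 Y}{5}\right) = \frac{24}{5} - \frac{13 Y}{5} - \frac{Y^{2}}{5}$)
$H{\left(a \right)} = 3 + a^{2}$
$x{\left(B,n \right)} = 0$ ($x{\left(B,n \right)} = \frac{1}{6} \cdot 0 = 0$)
$X{\left(K,J \right)} = J K$
$- X{\left(m{\left(10 \right)},x{\left(H{\left(5 \right)},15 \right)} \right)} = - 0 \left(\frac{24}{5} - 26 - \frac{10^{2}}{5}\right) = - 0 \left(\frac{24}{5} - 26 - 20\right) = - \frac{0 \left(-206\right)}{5} = \left(-1\right) 0 = 0$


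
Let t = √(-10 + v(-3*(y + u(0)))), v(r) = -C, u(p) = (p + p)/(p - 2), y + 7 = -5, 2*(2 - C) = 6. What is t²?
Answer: -9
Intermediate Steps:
C = -1 (C = 2 - ½*6 = 2 - 3 = -1)
y = -12 (y = -7 - 5 = -12)
u(p) = 2*p/(-2 + p) (u(p) = (2*p)/(-2 + p) = 2*p/(-2 + p))
v(r) = 1 (v(r) = -1*(-1) = 1)
t = 3*I (t = √(-10 + 1) = √(-9) = 3*I ≈ 3.0*I)
t² = (3*I)² = -9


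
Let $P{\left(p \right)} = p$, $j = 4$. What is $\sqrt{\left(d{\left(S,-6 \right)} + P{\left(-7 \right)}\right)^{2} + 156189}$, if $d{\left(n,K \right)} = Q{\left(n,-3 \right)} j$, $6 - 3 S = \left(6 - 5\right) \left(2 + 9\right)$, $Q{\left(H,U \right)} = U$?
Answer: $5 \sqrt{6262} \approx 395.66$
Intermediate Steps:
$S = - \frac{5}{3}$ ($S = 2 - \frac{\left(6 - 5\right) \left(2 + 9\right)}{3} = 2 - \frac{1 \cdot 11}{3} = 2 - \frac{11}{3} = - \frac{5}{3} \approx -1.6667$)
$d{\left(n,K \right)} = -12$ ($d{\left(n,K \right)} = \left(-3\right) 4 = -12$)
$\sqrt{\left(d{\left(S,-6 \right)} + P{\left(-7 \right)}\right)^{2} + 156189} = \sqrt{\left(-12 - 7\right)^{2} + 156189} = \sqrt{\left(-19\right)^{2} + 156189} = \sqrt{361 + 156189} = \sqrt{156550} = 5 \sqrt{6262}$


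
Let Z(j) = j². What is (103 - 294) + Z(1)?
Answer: -190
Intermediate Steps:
(103 - 294) + Z(1) = (103 - 294) + 1² = -191 + 1 = -190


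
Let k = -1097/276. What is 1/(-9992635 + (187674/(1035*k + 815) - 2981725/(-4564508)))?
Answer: -4632975620/46295894889484561 ≈ -1.0007e-7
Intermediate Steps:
k = -1097/276 (k = -1097*1/276 = -1097/276 ≈ -3.9746)
1/(-9992635 + (187674/(1035*k + 815) - 2981725/(-4564508))) = 1/(-9992635 + (187674/(1035*(-1097/276) + 815) - 2981725/(-4564508))) = 1/(-9992635 + (187674/(-16455/4 + 815) - 2981725*(-1/4564508))) = 1/(-9992635 + (187674/(-13195/4) + 2981725/4564508)) = 1/(-9992635 + (187674*(-4/13195) + 2981725/4564508)) = 1/(-9992635 + (-750696/13195 + 2981725/4564508)) = 1/(-9992635 - 260554925861/4632975620) = 1/(-46295894889484561/4632975620) = -4632975620/46295894889484561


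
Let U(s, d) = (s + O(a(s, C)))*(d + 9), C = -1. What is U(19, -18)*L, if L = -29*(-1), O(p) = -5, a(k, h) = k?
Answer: -3654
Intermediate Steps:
U(s, d) = (-5 + s)*(9 + d) (U(s, d) = (s - 5)*(d + 9) = (-5 + s)*(9 + d))
L = 29
U(19, -18)*L = (-45 - 5*(-18) + 9*19 - 18*19)*29 = (-45 + 90 + 171 - 342)*29 = -126*29 = -3654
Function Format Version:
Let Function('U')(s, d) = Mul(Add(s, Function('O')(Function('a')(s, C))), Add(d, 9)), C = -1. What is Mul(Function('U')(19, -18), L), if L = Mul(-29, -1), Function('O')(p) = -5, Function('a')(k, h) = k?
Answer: -3654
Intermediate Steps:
Function('U')(s, d) = Mul(Add(-5, s), Add(9, d)) (Function('U')(s, d) = Mul(Add(s, -5), Add(d, 9)) = Mul(Add(-5, s), Add(9, d)))
L = 29
Mul(Function('U')(19, -18), L) = Mul(Add(-45, Mul(-5, -18), Mul(9, 19), Mul(-18, 19)), 29) = Mul(Add(-45, 90, 171, -342), 29) = Mul(-126, 29) = -3654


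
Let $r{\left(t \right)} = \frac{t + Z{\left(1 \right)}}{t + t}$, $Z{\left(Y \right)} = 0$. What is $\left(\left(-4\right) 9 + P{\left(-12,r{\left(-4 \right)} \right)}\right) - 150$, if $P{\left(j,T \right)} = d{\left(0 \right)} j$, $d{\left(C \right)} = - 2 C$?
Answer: $-186$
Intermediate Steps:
$r{\left(t \right)} = \frac{1}{2}$ ($r{\left(t \right)} = \frac{t + 0}{t + t} = \frac{t}{2 t} = t \frac{1}{2 t} = \frac{1}{2}$)
$P{\left(j,T \right)} = 0$ ($P{\left(j,T \right)} = \left(-2\right) 0 j = 0 j = 0$)
$\left(\left(-4\right) 9 + P{\left(-12,r{\left(-4 \right)} \right)}\right) - 150 = \left(\left(-4\right) 9 + 0\right) - 150 = \left(-36 + 0\right) - 150 = -36 - 150 = -186$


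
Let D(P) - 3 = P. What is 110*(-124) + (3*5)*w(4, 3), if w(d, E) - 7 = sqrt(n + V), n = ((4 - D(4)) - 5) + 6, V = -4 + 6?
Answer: -13535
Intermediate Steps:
D(P) = 3 + P
V = 2
n = -2 (n = ((4 - (3 + 4)) - 5) + 6 = ((4 - 1*7) - 5) + 6 = ((4 - 7) - 5) + 6 = (-3 - 5) + 6 = -8 + 6 = -2)
w(d, E) = 7 (w(d, E) = 7 + sqrt(-2 + 2) = 7 + sqrt(0) = 7 + 0 = 7)
110*(-124) + (3*5)*w(4, 3) = 110*(-124) + (3*5)*7 = -13640 + 15*7 = -13640 + 105 = -13535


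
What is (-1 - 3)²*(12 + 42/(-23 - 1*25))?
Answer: 178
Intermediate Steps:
(-1 - 3)²*(12 + 42/(-23 - 1*25)) = (-4)²*(12 + 42/(-23 - 25)) = 16*(12 + 42/(-48)) = 16*(12 + 42*(-1/48)) = 16*(12 - 7/8) = 16*(89/8) = 178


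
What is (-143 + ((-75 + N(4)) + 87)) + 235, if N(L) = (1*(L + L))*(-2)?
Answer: 88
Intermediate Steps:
N(L) = -4*L (N(L) = (1*(2*L))*(-2) = (2*L)*(-2) = -4*L)
(-143 + ((-75 + N(4)) + 87)) + 235 = (-143 + ((-75 - 4*4) + 87)) + 235 = (-143 + ((-75 - 16) + 87)) + 235 = (-143 + (-91 + 87)) + 235 = (-143 - 4) + 235 = -147 + 235 = 88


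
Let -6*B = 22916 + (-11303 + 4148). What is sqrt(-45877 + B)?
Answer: 17*I*sqrt(6042)/6 ≈ 220.24*I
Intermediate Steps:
B = -15761/6 (B = -(22916 + (-11303 + 4148))/6 = -(22916 - 7155)/6 = -1/6*15761 = -15761/6 ≈ -2626.8)
sqrt(-45877 + B) = sqrt(-45877 - 15761/6) = sqrt(-291023/6) = 17*I*sqrt(6042)/6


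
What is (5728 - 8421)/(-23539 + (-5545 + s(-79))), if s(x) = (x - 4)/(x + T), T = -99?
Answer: 479354/5176869 ≈ 0.092595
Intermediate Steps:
s(x) = (-4 + x)/(-99 + x) (s(x) = (x - 4)/(x - 99) = (-4 + x)/(-99 + x))
(5728 - 8421)/(-23539 + (-5545 + s(-79))) = (5728 - 8421)/(-23539 + (-5545 + (-4 - 79)/(-99 - 79))) = -2693/(-23539 + (-5545 - 83/(-178))) = -2693/(-23539 + (-5545 - 1/178*(-83))) = -2693/(-23539 + (-5545 + 83/178)) = -2693/(-23539 - 986927/178) = -2693/(-5176869/178) = -2693*(-178/5176869) = 479354/5176869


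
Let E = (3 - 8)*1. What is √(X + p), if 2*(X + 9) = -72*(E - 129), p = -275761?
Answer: I*√270946 ≈ 520.52*I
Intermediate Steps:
E = -5 (E = -5*1 = -5)
X = 4815 (X = -9 + (-72*(-5 - 129))/2 = -9 + (-72*(-134))/2 = -9 + (½)*9648 = -9 + 4824 = 4815)
√(X + p) = √(4815 - 275761) = √(-270946) = I*√270946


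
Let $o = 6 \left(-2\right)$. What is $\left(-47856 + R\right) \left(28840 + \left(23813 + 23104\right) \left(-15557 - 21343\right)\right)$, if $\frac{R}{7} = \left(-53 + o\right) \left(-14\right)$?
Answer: $71820914171560$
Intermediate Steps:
$o = -12$
$R = 6370$ ($R = 7 \left(-53 - 12\right) \left(-14\right) = 7 \left(\left(-65\right) \left(-14\right)\right) = 7 \cdot 910 = 6370$)
$\left(-47856 + R\right) \left(28840 + \left(23813 + 23104\right) \left(-15557 - 21343\right)\right) = \left(-47856 + 6370\right) \left(28840 + \left(23813 + 23104\right) \left(-15557 - 21343\right)\right) = - 41486 \left(28840 + 46917 \left(-36900\right)\right) = - 41486 \left(28840 - 1731237300\right) = \left(-41486\right) \left(-1731208460\right) = 71820914171560$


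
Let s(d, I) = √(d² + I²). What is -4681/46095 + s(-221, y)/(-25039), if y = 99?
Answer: -4681/46095 - √58642/25039 ≈ -0.11122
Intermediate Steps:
s(d, I) = √(I² + d²)
-4681/46095 + s(-221, y)/(-25039) = -4681/46095 + √(99² + (-221)²)/(-25039) = -4681*1/46095 + √(9801 + 48841)*(-1/25039) = -4681/46095 + √58642*(-1/25039) = -4681/46095 - √58642/25039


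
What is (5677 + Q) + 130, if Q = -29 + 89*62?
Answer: 11296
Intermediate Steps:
Q = 5489 (Q = -29 + 5518 = 5489)
(5677 + Q) + 130 = (5677 + 5489) + 130 = 11166 + 130 = 11296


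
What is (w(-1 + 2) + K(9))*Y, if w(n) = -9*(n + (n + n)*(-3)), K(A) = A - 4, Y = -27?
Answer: -1350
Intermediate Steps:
K(A) = -4 + A
w(n) = 45*n (w(n) = -9*(n + (2*n)*(-3)) = -9*(n - 6*n) = -(-45)*n = 45*n)
(w(-1 + 2) + K(9))*Y = (45*(-1 + 2) + (-4 + 9))*(-27) = (45*1 + 5)*(-27) = (45 + 5)*(-27) = 50*(-27) = -1350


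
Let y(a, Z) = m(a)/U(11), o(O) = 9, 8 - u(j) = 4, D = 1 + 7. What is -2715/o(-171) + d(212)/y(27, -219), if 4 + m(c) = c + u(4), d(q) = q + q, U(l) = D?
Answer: -4753/27 ≈ -176.04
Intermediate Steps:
D = 8
u(j) = 4 (u(j) = 8 - 1*4 = 8 - 4 = 4)
U(l) = 8
d(q) = 2*q
m(c) = c (m(c) = -4 + (c + 4) = -4 + (4 + c) = c)
y(a, Z) = a/8
-2715/o(-171) + d(212)/y(27, -219) = -2715/9 + (2*212)/(((1/8)*27)) = -2715*1/9 + 424/(27/8) = -905/3 + 424*(8/27) = -905/3 + 3392/27 = -4753/27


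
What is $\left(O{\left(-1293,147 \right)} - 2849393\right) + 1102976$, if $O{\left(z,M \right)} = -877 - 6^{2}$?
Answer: $-1747330$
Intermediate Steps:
$O{\left(z,M \right)} = -913$ ($O{\left(z,M \right)} = -877 - 36 = -913$)
$\left(O{\left(-1293,147 \right)} - 2849393\right) + 1102976 = \left(-913 - 2849393\right) + 1102976 = -2850306 + 1102976 = -1747330$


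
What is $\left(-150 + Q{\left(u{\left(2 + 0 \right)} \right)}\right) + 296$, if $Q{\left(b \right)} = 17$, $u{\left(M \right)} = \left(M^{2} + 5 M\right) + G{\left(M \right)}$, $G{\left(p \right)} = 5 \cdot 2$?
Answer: $163$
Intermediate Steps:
$G{\left(p \right)} = 10$
$u{\left(M \right)} = 10 + M^{2} + 5 M$ ($u{\left(M \right)} = \left(M^{2} + 5 M\right) + 10 = 10 + M^{2} + 5 M$)
$\left(-150 + Q{\left(u{\left(2 + 0 \right)} \right)}\right) + 296 = \left(-150 + 17\right) + 296 = -133 + 296 = 163$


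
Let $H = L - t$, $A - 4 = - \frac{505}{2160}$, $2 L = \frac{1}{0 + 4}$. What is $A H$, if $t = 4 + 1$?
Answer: $- \frac{21151}{1152} \approx -18.36$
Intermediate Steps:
$t = 5$
$L = \frac{1}{8}$ ($L = \frac{1}{2 \left(0 + 4\right)} = \frac{1}{2 \cdot 4} = \frac{1}{2} \cdot \frac{1}{4} = \frac{1}{8} \approx 0.125$)
$A = \frac{1627}{432}$ ($A = 4 - \frac{505}{2160} = 4 - \frac{101}{432} = \frac{1627}{432} \approx 3.7662$)
$H = - \frac{39}{8}$ ($H = \frac{1}{8} - 5 = - \frac{39}{8} \approx -4.875$)
$A H = \frac{1627}{432} \left(- \frac{39}{8}\right) = - \frac{21151}{1152}$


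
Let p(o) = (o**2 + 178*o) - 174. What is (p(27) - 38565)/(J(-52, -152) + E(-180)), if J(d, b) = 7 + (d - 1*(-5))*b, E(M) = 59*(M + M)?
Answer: 33204/14089 ≈ 2.3567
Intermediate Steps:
E(M) = 118*M (E(M) = 59*(2*M) = 118*M)
J(d, b) = 7 + b*(5 + d) (J(d, b) = 7 + (d + 5)*b = 7 + (5 + d)*b = 7 + b*(5 + d))
p(o) = -174 + o**2 + 178*o
(p(27) - 38565)/(J(-52, -152) + E(-180)) = ((-174 + 27**2 + 178*27) - 38565)/((7 + 5*(-152) - 152*(-52)) + 118*(-180)) = ((-174 + 729 + 4806) - 38565)/((7 - 760 + 7904) - 21240) = (5361 - 38565)/(7151 - 21240) = -33204/(-14089) = -33204*(-1/14089) = 33204/14089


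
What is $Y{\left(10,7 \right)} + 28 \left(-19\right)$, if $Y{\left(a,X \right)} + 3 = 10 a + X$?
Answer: $-428$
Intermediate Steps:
$Y{\left(a,X \right)} = -3 + X + 10 a$ ($Y{\left(a,X \right)} = -3 + \left(10 a + X\right) = -3 + \left(X + 10 a\right) = -3 + X + 10 a$)
$Y{\left(10,7 \right)} + 28 \left(-19\right) = \left(-3 + 7 + 10 \cdot 10\right) + 28 \left(-19\right) = \left(-3 + 7 + 100\right) - 532 = 104 - 532 = -428$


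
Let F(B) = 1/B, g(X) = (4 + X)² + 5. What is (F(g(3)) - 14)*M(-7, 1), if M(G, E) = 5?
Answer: -3775/54 ≈ -69.907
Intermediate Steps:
g(X) = 5 + (4 + X)²
(F(g(3)) - 14)*M(-7, 1) = (1/(5 + (4 + 3)²) - 14)*5 = (1/(5 + 7²) - 14)*5 = (1/(5 + 49) - 14)*5 = (1/54 - 14)*5 = -755/54*5 = -3775/54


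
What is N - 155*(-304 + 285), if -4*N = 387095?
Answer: -375315/4 ≈ -93829.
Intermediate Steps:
N = -387095/4 (N = -1/4*387095 = -387095/4 ≈ -96774.)
N - 155*(-304 + 285) = -387095/4 - 155*(-304 + 285) = -387095/4 - 155*(-19) = -387095/4 + 2945 = -375315/4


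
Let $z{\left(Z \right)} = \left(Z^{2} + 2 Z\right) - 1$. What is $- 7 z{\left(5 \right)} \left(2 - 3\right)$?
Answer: $238$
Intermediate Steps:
$z{\left(Z \right)} = -1 + Z^{2} + 2 Z$
$- 7 z{\left(5 \right)} \left(2 - 3\right) = - 7 \left(-1 + 5^{2} + 2 \cdot 5\right) \left(2 - 3\right) = - 7 \left(-1 + 25 + 10\right) \left(2 - 3\right) = \left(-7\right) 34 \left(-1\right) = \left(-238\right) \left(-1\right) = 238$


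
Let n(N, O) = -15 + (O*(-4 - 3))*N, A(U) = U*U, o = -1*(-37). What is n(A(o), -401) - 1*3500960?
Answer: 341808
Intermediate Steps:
o = 37
A(U) = U**2
n(N, O) = -15 - 7*N*O (n(N, O) = -15 + (O*(-7))*N = -15 + (-7*O)*N = -15 - 7*N*O)
n(A(o), -401) - 1*3500960 = (-15 - 7*37**2*(-401)) - 1*3500960 = (-15 - 7*1369*(-401)) - 3500960 = (-15 + 3842783) - 3500960 = 3842768 - 3500960 = 341808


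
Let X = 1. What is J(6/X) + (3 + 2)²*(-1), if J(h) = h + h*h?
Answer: 17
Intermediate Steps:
J(h) = h + h²
J(6/X) + (3 + 2)²*(-1) = (6/1)*(1 + 6/1) + (3 + 2)²*(-1) = (6*1)*(1 + 6*1) + 5²*(-1) = 6*(1 + 6) + 25*(-1) = 6*7 - 25 = 42 - 25 = 17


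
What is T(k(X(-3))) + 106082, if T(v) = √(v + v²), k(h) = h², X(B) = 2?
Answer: 106082 + 2*√5 ≈ 1.0609e+5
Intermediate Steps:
T(k(X(-3))) + 106082 = √(2²*(1 + 2²)) + 106082 = √(4*(1 + 4)) + 106082 = √(4*5) + 106082 = √20 + 106082 = 2*√5 + 106082 = 106082 + 2*√5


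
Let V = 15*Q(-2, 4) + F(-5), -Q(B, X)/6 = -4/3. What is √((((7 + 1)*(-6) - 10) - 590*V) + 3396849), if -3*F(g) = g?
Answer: √29925069/3 ≈ 1823.5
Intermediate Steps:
F(g) = -g/3
Q(B, X) = 8 (Q(B, X) = -(-24)/3 = -6*(-4/3) = 8)
V = 365/3 (V = 15*8 - ⅓*(-5) = 120 + 5/3 = 365/3 ≈ 121.67)
√((((7 + 1)*(-6) - 10) - 590*V) + 3396849) = √((((7 + 1)*(-6) - 10) - 590*365/3) + 3396849) = √(((8*(-6) - 10) - 215350/3) + 3396849) = √(((-48 - 10) - 215350/3) + 3396849) = √((-58 - 215350/3) + 3396849) = √(-215524/3 + 3396849) = √(9975023/3) = √29925069/3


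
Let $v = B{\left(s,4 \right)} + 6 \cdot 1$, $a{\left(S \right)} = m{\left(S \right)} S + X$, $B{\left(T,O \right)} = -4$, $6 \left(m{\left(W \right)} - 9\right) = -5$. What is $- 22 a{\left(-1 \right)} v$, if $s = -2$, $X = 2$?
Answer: $\frac{814}{3} \approx 271.33$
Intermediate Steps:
$m{\left(W \right)} = \frac{49}{6}$ ($m{\left(W \right)} = 9 + \frac{1}{6} \left(-5\right) = 9 - \frac{5}{6} = \frac{49}{6}$)
$a{\left(S \right)} = 2 + \frac{49 S}{6}$ ($a{\left(S \right)} = \frac{49 S}{6} + 2 = 2 + \frac{49 S}{6}$)
$v = 2$ ($v = -4 + 6 \cdot 1 = -4 + 6 = 2$)
$- 22 a{\left(-1 \right)} v = - 22 \left(2 + \frac{49}{6} \left(-1\right)\right) 2 = - 22 \left(2 - \frac{49}{6}\right) 2 = \left(-22\right) \left(- \frac{37}{6}\right) 2 = \frac{407}{3} \cdot 2 = \frac{814}{3}$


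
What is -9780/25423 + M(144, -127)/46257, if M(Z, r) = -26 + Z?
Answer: -449393546/1175991711 ≈ -0.38214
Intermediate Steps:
-9780/25423 + M(144, -127)/46257 = -9780/25423 + (-26 + 144)/46257 = -9780*1/25423 + 118*(1/46257) = -9780/25423 + 118/46257 = -449393546/1175991711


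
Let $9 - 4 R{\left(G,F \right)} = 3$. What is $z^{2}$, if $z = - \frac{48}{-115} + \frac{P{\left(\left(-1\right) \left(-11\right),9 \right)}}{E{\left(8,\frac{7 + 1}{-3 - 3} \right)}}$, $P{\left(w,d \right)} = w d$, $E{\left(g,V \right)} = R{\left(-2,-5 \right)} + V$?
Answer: $\frac{4672816164}{13225} \approx 3.5333 \cdot 10^{5}$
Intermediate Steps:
$R{\left(G,F \right)} = \frac{3}{2}$ ($R{\left(G,F \right)} = \frac{9}{4} - \frac{3}{4} = \frac{3}{2}$)
$E{\left(g,V \right)} = \frac{3}{2} + V$
$P{\left(w,d \right)} = d w$
$z = \frac{68358}{115}$ ($z = - \frac{48}{-115} + \frac{9 \left(\left(-1\right) \left(-11\right)\right)}{\frac{3}{2} + \frac{7 + 1}{-3 - 3}} = \left(-48\right) \left(- \frac{1}{115}\right) + \frac{9 \cdot 11}{\frac{3}{2} + \frac{8}{-6}} = \frac{48}{115} + \frac{99}{\frac{3}{2} + 8 \left(- \frac{1}{6}\right)} = \frac{48}{115} + \frac{99}{\frac{3}{2} - \frac{4}{3}} = \frac{48}{115} + 99 \frac{1}{\frac{1}{6}} = \frac{48}{115} + 99 \cdot 6 = \frac{48}{115} + 594 = \frac{68358}{115} \approx 594.42$)
$z^{2} = \left(\frac{68358}{115}\right)^{2} = \frac{4672816164}{13225}$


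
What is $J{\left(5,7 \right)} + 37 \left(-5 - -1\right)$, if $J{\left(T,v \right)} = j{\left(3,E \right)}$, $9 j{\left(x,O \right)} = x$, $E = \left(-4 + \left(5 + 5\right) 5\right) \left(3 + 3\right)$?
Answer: $- \frac{443}{3} \approx -147.67$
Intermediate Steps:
$E = 276$ ($E = \left(-4 + 10 \cdot 5\right) 6 = \left(-4 + 50\right) 6 = 46 \cdot 6 = 276$)
$j{\left(x,O \right)} = \frac{x}{9}$
$J{\left(T,v \right)} = \frac{1}{3}$ ($J{\left(T,v \right)} = \frac{1}{9} \cdot 3 = \frac{1}{3}$)
$J{\left(5,7 \right)} + 37 \left(-5 - -1\right) = \frac{1}{3} + 37 \left(-5 - -1\right) = \frac{1}{3} + 37 \left(-5 + 1\right) = \frac{1}{3} + 37 \left(-4\right) = \frac{1}{3} - 148 = - \frac{443}{3}$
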